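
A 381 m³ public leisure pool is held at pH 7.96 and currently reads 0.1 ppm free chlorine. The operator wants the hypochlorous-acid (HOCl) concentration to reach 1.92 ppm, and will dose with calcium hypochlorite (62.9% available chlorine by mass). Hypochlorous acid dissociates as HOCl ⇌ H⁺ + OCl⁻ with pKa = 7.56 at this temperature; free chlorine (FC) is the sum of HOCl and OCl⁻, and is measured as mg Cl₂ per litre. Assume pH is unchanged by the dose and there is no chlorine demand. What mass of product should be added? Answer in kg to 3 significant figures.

4.02 kg

Volume: 381 m³ = 381,000 L.
[OCl⁻]/[HOCl] = 10^(pH − pKa) = 10^(7.96 − 7.56) = 2.512; fraction as HOCl = 1/(1 + 2.512) = 0.2847.
Free chlorine required for 1.92 ppm HOCl: 1.92 / 0.2847 = 6.743 ppm.
FC to add: 6.743 − 0.1 = 6.643 mg/L as Cl₂.
Cl₂ equivalent: 6.643 mg/L × 381,000 L = 2531 g.
Product at 62.9% available Cl: 2531 / 0.629 = 4024 g.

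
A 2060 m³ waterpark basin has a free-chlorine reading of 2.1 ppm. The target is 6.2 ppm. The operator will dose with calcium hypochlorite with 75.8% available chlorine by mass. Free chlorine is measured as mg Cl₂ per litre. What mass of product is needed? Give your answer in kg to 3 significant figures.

Volume: 2060 m³ = 2,060,000 L.
Chlorine deficit: 6.2 − 2.1 = 4.1 ppm = 4.1 mg/L as Cl₂.
Cl₂ equivalent needed: 4.1 mg/L × 2,060,000 L = 8,446,000 mg = 8446 g.
Product at 75.8% available chlorine: 8446 / 0.758 = 11,140 g.

11.1 kg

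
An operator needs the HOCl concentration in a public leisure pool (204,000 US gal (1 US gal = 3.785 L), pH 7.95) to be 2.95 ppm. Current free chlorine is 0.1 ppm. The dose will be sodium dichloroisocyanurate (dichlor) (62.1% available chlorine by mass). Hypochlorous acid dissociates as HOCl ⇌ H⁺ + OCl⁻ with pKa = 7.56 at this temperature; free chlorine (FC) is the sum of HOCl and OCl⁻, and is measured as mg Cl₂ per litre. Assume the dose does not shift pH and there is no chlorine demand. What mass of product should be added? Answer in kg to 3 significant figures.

12.5 kg

Volume: 204,000 US gal × 3.785 L/gal = 772,140 L.
[OCl⁻]/[HOCl] = 10^(pH − pKa) = 10^(7.95 − 7.56) = 2.455; fraction as HOCl = 1/(1 + 2.455) = 0.2895.
Free chlorine required for 2.95 ppm HOCl: 2.95 / 0.2895 = 10.19 ppm.
FC to add: 10.19 − 0.1 = 10.09 mg/L as Cl₂.
Cl₂ equivalent: 10.09 mg/L × 772,140 L = 7792 g.
Product at 62.1% available Cl: 7792 / 0.621 = 12,550 g.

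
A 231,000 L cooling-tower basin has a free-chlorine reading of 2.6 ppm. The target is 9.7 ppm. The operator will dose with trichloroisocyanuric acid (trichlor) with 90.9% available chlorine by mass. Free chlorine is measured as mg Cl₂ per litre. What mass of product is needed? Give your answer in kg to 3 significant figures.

Chlorine deficit: 9.7 − 2.6 = 7.1 ppm = 7.1 mg/L as Cl₂.
Cl₂ equivalent needed: 7.1 mg/L × 231,000 L = 1,640,000 mg = 1640 g.
Product at 90.9% available chlorine: 1640 / 0.909 = 1804 g.

1.80 kg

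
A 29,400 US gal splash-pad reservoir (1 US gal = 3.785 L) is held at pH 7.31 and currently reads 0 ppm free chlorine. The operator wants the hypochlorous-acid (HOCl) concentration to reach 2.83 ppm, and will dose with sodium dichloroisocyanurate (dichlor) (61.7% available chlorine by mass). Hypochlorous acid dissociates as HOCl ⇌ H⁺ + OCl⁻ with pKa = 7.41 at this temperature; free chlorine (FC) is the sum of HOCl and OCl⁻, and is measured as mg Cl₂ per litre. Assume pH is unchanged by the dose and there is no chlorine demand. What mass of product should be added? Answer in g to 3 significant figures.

916 g

Volume: 29,400 US gal × 3.785 L/gal = 111,279 L.
[OCl⁻]/[HOCl] = 10^(pH − pKa) = 10^(7.31 − 7.41) = 0.7943; fraction as HOCl = 1/(1 + 0.7943) = 0.5573.
Free chlorine required for 2.83 ppm HOCl: 2.83 / 0.5573 = 5.078 ppm.
FC to add: 5.078 − 0 = 5.078 mg/L as Cl₂.
Cl₂ equivalent: 5.078 mg/L × 111,279 L = 565.1 g.
Product at 61.7% available Cl: 565.1 / 0.617 = 915.8 g.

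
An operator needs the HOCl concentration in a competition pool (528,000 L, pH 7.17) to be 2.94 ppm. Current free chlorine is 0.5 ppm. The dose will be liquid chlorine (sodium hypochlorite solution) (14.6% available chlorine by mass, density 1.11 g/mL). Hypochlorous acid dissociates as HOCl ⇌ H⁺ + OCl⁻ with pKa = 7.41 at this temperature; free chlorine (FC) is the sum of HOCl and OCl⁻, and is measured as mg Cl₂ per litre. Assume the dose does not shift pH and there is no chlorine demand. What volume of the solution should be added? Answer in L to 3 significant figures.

[OCl⁻]/[HOCl] = 10^(pH − pKa) = 10^(7.17 − 7.41) = 0.5754; fraction as HOCl = 1/(1 + 0.5754) = 0.6347.
Free chlorine required for 2.94 ppm HOCl: 2.94 / 0.6347 = 4.632 ppm.
FC to add: 4.632 − 0.5 = 4.132 mg/L as Cl₂.
Cl₂ equivalent: 4.132 mg/L × 528,000 L = 2182 g.
Product at 14.6% available Cl: 2182 / 0.146 = 14,940 g.
Volume: 14,940 g ÷ 1.11 g/mL = 13,460 mL.

13.5 L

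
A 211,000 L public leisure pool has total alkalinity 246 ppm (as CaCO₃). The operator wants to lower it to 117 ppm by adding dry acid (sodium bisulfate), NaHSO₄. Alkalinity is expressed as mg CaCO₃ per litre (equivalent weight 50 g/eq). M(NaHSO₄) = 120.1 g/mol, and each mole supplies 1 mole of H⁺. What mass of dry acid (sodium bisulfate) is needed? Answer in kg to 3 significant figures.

Alkalinity to neutralize: (246 − 117) = 129 mg/L as CaCO₃ × 211,000 L = 27,220 g as CaCO₃.
Equivalents of H⁺ required: 27,220 ÷ 50 g/eq = 544.4 eq = 544.4 mol NaHSO₄.
Mass of NaHSO₄: 544.4 × 120.1 = 65,380 g.

65.4 kg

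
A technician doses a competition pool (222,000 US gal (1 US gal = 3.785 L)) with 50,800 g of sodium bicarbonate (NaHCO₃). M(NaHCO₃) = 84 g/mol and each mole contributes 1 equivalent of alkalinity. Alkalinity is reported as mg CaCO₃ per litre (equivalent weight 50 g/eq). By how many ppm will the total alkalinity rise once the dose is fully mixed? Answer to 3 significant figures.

Volume: 222,000 US gal × 3.785 L/gal = 840,270 L.
Moles of NaHCO₃: 50,800 g ÷ 84 g/mol = 604.8 mol → 604.8 eq of alkalinity.
As CaCO₃: 604.8 eq × 50 g/eq = 30,240 g.
Rise: 30,240 g / 840,270 L × 1000 = 35.99 mg/L.

36.0 ppm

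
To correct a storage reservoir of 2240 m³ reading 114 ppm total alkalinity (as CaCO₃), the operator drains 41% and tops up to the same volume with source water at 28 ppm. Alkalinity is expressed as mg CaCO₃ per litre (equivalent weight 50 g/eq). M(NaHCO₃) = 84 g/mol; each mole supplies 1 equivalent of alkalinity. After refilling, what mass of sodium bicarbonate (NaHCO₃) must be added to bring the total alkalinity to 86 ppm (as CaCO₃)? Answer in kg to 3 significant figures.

27.3 kg

Volume: 2240 m³ = 2,240,000 L.
After draining 41% and refilling: 114 × 0.59 + 28 × 0.41 = 78.74 ppm.
Deficit to target: 86 − 78.74 = 7.26 mg/L.
As CaCO₃: 7.26 mg/L × 2,240,000 L = 16,260 g; ÷ 50 g/eq ÷ 1 = 325.2 mol NaHCO₃.
Mass: 325.2 × 84 = 27,320 g.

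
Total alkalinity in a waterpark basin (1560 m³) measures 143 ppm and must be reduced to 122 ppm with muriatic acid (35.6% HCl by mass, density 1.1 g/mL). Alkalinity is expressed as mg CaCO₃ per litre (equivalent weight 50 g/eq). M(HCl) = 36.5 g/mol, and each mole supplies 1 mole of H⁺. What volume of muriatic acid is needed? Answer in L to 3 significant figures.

Volume: 1560 m³ = 1,560,000 L.
Alkalinity to neutralize: (143 − 122) = 21 mg/L as CaCO₃ × 1,560,000 L = 32,760 g as CaCO₃.
Equivalents of H⁺ required: 32,760 ÷ 50 g/eq = 655.2 eq = 655.2 mol HCl.
Mass of HCl: 655.2 × 36.5 = 23,910 g.
Mass of 35.6% solution: 23,910 / 0.356 = 67,180 g.
Volume: 67,180 g ÷ 1.1 g/mL = 61,070 mL.

61.1 L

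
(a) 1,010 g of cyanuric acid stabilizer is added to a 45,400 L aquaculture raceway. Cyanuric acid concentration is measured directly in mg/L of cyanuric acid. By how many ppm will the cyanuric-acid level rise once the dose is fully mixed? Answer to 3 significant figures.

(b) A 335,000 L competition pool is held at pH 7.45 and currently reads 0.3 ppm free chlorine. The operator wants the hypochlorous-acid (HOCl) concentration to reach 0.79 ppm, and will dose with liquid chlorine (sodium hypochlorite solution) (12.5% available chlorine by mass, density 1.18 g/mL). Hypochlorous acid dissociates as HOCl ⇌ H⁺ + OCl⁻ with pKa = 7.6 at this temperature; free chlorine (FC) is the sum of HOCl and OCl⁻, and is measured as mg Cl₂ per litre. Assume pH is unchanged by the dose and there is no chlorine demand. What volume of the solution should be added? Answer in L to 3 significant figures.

(a) 22.2 ppm; (b) 2.38 L

(a) Rise: 1,010 g / 45,400 L × 1000 = 22.25 mg/L.

(b) [OCl⁻]/[HOCl] = 10^(pH − pKa) = 10^(7.45 − 7.6) = 0.7079; fraction as HOCl = 1/(1 + 0.7079) = 0.5855.
(b) Free chlorine required for 0.79 ppm HOCl: 0.79 / 0.5855 = 1.349 ppm.
(b) FC to add: 1.349 − 0.3 = 1.049 mg/L as Cl₂.
(b) Cl₂ equivalent: 1.049 mg/L × 335,000 L = 351.5 g.
(b) Product at 12.5% available Cl: 351.5 / 0.125 = 2812 g.
(b) Volume: 2812 g ÷ 1.18 g/mL = 2383 mL.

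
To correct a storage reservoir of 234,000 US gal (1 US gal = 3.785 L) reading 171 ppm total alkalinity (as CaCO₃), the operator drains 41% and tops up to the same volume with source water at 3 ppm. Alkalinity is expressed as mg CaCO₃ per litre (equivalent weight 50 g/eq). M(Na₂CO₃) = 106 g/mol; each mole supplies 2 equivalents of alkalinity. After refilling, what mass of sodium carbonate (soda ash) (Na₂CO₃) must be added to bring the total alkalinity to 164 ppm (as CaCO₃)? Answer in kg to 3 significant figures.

58.1 kg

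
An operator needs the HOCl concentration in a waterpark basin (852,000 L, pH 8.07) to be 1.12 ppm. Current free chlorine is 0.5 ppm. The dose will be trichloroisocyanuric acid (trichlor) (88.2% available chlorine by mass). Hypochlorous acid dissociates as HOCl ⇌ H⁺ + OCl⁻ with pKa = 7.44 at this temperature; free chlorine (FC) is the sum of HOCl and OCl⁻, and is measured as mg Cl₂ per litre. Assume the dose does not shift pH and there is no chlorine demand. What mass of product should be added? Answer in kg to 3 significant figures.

5.21 kg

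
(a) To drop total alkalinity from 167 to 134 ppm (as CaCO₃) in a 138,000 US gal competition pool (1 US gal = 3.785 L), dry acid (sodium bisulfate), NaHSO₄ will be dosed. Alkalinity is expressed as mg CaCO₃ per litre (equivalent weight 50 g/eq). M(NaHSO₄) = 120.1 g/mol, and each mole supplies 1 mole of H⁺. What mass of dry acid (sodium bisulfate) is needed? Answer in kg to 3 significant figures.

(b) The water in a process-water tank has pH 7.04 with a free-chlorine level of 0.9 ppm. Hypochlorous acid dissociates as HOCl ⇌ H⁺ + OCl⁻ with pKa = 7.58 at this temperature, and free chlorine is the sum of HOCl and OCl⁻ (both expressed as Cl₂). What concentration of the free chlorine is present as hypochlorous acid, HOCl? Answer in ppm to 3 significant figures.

(a) 41.4 kg; (b) 0.699 ppm

(a) Volume: 138,000 US gal × 3.785 L/gal = 522,330 L.
(a) Alkalinity to neutralize: (167 − 134) = 33 mg/L as CaCO₃ × 522,330 L = 17,240 g as CaCO₃.
(a) Equivalents of H⁺ required: 17,240 ÷ 50 g/eq = 344.7 eq = 344.7 mol NaHSO₄.
(a) Mass of NaHSO₄: 344.7 × 120.1 = 41,400 g.

(b) [OCl⁻]/[HOCl] = 10^(pH − pKa) = 10^(7.04 − 7.58) = 10^-0.54 = 0.2884.
(b) Fraction as HOCl = 1 / (1 + 0.2884) = 0.7762.
(b) HOCl = 0.7762 × 0.9 ppm = 0.6985 ppm.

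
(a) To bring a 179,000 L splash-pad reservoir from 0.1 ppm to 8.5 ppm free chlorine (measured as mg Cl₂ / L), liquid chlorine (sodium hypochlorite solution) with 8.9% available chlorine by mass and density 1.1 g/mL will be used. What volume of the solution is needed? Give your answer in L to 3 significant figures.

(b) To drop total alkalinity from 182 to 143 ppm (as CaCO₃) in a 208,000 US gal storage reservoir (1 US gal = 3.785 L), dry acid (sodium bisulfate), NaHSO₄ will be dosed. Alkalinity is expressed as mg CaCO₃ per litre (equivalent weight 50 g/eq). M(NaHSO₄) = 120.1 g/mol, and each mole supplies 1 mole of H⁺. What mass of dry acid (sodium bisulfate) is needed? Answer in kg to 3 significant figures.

(a) Chlorine deficit: 8.5 − 0.1 = 8.4 ppm = 8.4 mg/L as Cl₂.
(a) Cl₂ equivalent needed: 8.4 mg/L × 179,000 L = 1,504,000 mg = 1504 g.
(a) Product at 8.9% available chlorine: 1504 / 0.089 = 16,890 g.
(a) Volume at density 1.1 g/mL: 16,890 g ÷ 1.1 g/mL = 15,360 mL.

(b) Volume: 208,000 US gal × 3.785 L/gal = 787,280 L.
(b) Alkalinity to neutralize: (182 − 143) = 39 mg/L as CaCO₃ × 787,280 L = 30,700 g as CaCO₃.
(b) Equivalents of H⁺ required: 30,700 ÷ 50 g/eq = 614.1 eq = 614.1 mol NaHSO₄.
(b) Mass of NaHSO₄: 614.1 × 120.1 = 73,750 g.

(a) 15.4 L; (b) 73.8 kg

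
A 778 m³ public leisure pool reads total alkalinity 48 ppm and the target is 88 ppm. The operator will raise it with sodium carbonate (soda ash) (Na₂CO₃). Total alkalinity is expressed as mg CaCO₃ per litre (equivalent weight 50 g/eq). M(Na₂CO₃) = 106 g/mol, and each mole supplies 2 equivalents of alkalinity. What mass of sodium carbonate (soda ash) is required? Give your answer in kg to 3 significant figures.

33.0 kg

Volume: 778 m³ = 778,000 L.
Alkalinity to add: (88 − 48) = 40 mg/L as CaCO₃ × 778,000 L = 31,120 g as CaCO₃.
Equivalents: 31,120 g ÷ 50 g/eq = 622.4 eq.
Each mole of Na₂CO₃ supplies 2 eq, so 622.4 / 2 = 311.2 mol.
Mass: 311.2 mol × 106 g/mol = 32,990 g.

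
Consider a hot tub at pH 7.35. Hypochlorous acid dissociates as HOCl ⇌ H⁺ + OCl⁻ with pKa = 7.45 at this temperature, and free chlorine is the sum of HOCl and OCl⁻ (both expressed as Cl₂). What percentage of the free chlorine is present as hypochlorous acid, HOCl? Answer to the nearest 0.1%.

[OCl⁻]/[HOCl] = 10^(pH − pKa) = 10^(7.35 − 7.45) = 10^-0.10 = 0.7943.
Fraction as HOCl = 1 / (1 + 0.7943) = 0.5573.

55.7%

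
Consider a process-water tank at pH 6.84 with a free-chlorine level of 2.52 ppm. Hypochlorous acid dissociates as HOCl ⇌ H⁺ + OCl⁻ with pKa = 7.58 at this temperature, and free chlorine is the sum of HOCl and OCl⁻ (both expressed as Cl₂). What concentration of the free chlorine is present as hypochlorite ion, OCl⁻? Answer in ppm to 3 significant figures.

[OCl⁻]/[HOCl] = 10^(pH − pKa) = 10^(6.84 − 7.58) = 10^-0.74 = 0.182.
Fraction as HOCl = 1 / (1 + 0.182) = 0.846.
OCl⁻ = (1 − 0.846) × 2.52 ppm = 0.388 ppm.

0.388 ppm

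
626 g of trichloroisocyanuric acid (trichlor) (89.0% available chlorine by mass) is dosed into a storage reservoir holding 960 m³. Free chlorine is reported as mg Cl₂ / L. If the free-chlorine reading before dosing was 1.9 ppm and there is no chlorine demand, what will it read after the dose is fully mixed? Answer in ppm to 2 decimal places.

2.48 ppm

Volume: 960 m³ = 960,000 L.
Available chlorine delivered: 626 g × 0.89 = 557.1 g as Cl₂.
Concentration rise: 557.1 g / 960,000 L = 0.5804 mg/L = 0.58 ppm.
Final FC: 1.9 + 0.58 = 2.48 ppm.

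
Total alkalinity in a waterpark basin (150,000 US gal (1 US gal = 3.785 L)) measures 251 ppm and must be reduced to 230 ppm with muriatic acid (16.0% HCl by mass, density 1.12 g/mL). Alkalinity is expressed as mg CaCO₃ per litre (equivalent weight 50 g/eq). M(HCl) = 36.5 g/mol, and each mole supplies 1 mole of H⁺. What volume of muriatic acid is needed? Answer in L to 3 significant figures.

Volume: 150,000 US gal × 3.785 L/gal = 567,750 L.
Alkalinity to neutralize: (251 − 230) = 21 mg/L as CaCO₃ × 567,750 L = 11,920 g as CaCO₃.
Equivalents of H⁺ required: 11,920 ÷ 50 g/eq = 238.5 eq = 238.5 mol HCl.
Mass of HCl: 238.5 × 36.5 = 8704 g.
Mass of 16.0% solution: 8704 / 0.16 = 54,400 g.
Volume: 54,400 g ÷ 1.12 g/mL = 48,570 mL.

48.6 L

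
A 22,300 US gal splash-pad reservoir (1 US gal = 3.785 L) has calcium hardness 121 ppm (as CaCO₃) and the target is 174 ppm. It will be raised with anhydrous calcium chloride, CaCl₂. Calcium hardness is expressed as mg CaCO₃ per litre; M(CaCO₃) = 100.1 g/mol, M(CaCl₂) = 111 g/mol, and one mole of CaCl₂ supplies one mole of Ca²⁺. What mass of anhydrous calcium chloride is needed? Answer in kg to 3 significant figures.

Volume: 22,300 US gal × 3.785 L/gal = 84,406 L.
Hardness to add: (174 − 121) = 53 mg/L as CaCO₃ × 84,406 L = 4473 g as CaCO₃.
Moles of Ca²⁺ (1 mol Ca²⁺ ≡ 1 mol CaCO₃): 4473 / 100.1 g/mol = 44.69 mol.
Mass of CaCl₂: 44.69 × 111 = 4961 g.

4.96 kg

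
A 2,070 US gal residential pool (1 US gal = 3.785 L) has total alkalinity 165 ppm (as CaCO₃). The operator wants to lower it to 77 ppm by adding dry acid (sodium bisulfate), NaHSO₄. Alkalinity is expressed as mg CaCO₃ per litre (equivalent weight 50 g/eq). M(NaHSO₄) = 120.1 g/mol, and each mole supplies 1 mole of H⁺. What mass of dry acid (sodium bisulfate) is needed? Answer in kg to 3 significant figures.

Volume: 2,070 US gal × 3.785 L/gal = 7,835 L.
Alkalinity to neutralize: (165 − 77) = 88 mg/L as CaCO₃ × 7,835 L = 689.5 g as CaCO₃.
Equivalents of H⁺ required: 689.5 ÷ 50 g/eq = 13.79 eq = 13.79 mol NaHSO₄.
Mass of NaHSO₄: 13.79 × 120.1 = 1656 g.

1.66 kg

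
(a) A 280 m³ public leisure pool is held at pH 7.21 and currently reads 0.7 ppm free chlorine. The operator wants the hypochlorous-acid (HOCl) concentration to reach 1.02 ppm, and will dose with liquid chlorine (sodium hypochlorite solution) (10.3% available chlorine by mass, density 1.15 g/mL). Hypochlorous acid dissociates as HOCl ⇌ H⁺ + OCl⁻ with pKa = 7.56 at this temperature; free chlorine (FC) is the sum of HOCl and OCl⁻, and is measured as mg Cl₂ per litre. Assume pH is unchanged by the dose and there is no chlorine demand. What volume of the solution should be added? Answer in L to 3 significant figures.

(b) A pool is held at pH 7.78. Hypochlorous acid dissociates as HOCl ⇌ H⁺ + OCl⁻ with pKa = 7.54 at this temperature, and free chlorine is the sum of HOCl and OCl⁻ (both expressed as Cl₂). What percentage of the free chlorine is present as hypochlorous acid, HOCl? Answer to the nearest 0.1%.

(a) Volume: 280 m³ = 280,000 L.
(a) [OCl⁻]/[HOCl] = 10^(pH − pKa) = 10^(7.21 − 7.56) = 0.4467; fraction as HOCl = 1/(1 + 0.4467) = 0.6912.
(a) Free chlorine required for 1.02 ppm HOCl: 1.02 / 0.6912 = 1.476 ppm.
(a) FC to add: 1.476 − 0.7 = 0.7756 mg/L as Cl₂.
(a) Cl₂ equivalent: 0.7756 mg/L × 280,000 L = 217.2 g.
(a) Product at 10.3% available Cl: 217.2 / 0.103 = 2108 g.
(a) Volume: 2108 g ÷ 1.15 g/mL = 1833 mL.

(b) [OCl⁻]/[HOCl] = 10^(pH − pKa) = 10^(7.78 − 7.54) = 10^0.24 = 1.738.
(b) Fraction as HOCl = 1 / (1 + 1.738) = 0.3653.

(a) 1.83 L; (b) 36.5%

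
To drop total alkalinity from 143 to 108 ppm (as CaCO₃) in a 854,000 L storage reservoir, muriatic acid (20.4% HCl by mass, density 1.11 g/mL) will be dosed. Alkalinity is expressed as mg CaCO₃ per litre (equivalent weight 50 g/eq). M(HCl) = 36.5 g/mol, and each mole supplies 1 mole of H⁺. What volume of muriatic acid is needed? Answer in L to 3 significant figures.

Alkalinity to neutralize: (143 − 108) = 35 mg/L as CaCO₃ × 854,000 L = 29,890 g as CaCO₃.
Equivalents of H⁺ required: 29,890 ÷ 50 g/eq = 597.8 eq = 597.8 mol HCl.
Mass of HCl: 597.8 × 36.5 = 21,820 g.
Mass of 20.4% solution: 21,820 / 0.204 = 107,000 g.
Volume: 107,000 g ÷ 1.11 g/mL = 96,360 mL.

96.4 L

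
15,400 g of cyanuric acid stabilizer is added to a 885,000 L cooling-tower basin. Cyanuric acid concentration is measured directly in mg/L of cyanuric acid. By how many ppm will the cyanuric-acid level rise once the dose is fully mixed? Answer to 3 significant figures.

Rise: 15,400 g / 885,000 L × 1000 = 17.4 mg/L.

17.4 ppm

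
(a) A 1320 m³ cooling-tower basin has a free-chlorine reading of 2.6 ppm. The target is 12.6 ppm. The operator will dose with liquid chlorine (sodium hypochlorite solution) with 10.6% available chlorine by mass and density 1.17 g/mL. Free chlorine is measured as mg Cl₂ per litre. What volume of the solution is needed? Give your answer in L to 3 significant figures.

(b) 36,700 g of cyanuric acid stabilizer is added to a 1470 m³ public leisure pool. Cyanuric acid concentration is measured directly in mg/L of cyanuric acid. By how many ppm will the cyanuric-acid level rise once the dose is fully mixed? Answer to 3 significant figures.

(a) Volume: 1320 m³ = 1,320,000 L.
(a) Chlorine deficit: 12.6 − 2.6 = 10 ppm = 10 mg/L as Cl₂.
(a) Cl₂ equivalent needed: 10 mg/L × 1,320,000 L = 13,200,000 mg = 13,200 g.
(a) Product at 10.6% available chlorine: 13,200 / 0.106 = 124,500 g.
(a) Volume at density 1.17 g/mL: 124,500 g ÷ 1.17 g/mL = 106,400 mL.

(b) Volume: 1470 m³ = 1,470,000 L.
(b) Rise: 36,700 g / 1,470,000 L × 1000 = 24.97 mg/L.

(a) 106 L; (b) 25.0 ppm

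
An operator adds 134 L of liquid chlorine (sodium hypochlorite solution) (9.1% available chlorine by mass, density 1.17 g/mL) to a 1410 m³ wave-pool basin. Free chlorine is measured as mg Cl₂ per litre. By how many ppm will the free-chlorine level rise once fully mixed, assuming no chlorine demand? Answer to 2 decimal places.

Volume: 1410 m³ = 1,410,000 L.
Mass of solution: 134 L × 1000 mL/L × 1.17 g/mL = 156,800 g.
Available chlorine delivered: 156,800 g × 0.091 = 14,270 g as Cl₂.
Concentration rise: 14,270 g / 1,410,000 L = 10.12 mg/L = 10.12 ppm.

10.12 ppm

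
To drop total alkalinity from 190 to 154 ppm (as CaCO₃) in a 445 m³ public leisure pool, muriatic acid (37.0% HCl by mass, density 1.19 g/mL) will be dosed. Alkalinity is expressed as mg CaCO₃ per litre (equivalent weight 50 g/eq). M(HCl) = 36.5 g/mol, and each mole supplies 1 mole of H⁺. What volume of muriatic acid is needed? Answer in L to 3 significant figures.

Volume: 445 m³ = 445,000 L.
Alkalinity to neutralize: (190 − 154) = 36 mg/L as CaCO₃ × 445,000 L = 16,020 g as CaCO₃.
Equivalents of H⁺ required: 16,020 ÷ 50 g/eq = 320.4 eq = 320.4 mol HCl.
Mass of HCl: 320.4 × 36.5 = 11,690 g.
Mass of 37.0% solution: 11,690 / 0.37 = 31,610 g.
Volume: 31,610 g ÷ 1.19 g/mL = 26,560 mL.

26.6 L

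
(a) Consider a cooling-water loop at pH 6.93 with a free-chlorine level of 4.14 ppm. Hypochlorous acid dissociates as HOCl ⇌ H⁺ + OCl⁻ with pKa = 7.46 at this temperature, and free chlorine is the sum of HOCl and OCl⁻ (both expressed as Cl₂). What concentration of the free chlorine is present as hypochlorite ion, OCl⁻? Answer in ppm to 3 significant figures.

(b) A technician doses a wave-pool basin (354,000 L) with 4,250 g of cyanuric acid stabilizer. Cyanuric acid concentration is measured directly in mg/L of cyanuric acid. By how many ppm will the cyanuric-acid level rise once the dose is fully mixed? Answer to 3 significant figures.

(a) 0.943 ppm; (b) 12.0 ppm

(a) [OCl⁻]/[HOCl] = 10^(pH − pKa) = 10^(6.93 − 7.46) = 10^-0.53 = 0.2951.
(a) Fraction as HOCl = 1 / (1 + 0.2951) = 0.7721.
(a) OCl⁻ = (1 − 0.7721) × 4.14 ppm = 0.9434 ppm.

(b) Rise: 4,250 g / 354,000 L × 1000 = 12.01 mg/L.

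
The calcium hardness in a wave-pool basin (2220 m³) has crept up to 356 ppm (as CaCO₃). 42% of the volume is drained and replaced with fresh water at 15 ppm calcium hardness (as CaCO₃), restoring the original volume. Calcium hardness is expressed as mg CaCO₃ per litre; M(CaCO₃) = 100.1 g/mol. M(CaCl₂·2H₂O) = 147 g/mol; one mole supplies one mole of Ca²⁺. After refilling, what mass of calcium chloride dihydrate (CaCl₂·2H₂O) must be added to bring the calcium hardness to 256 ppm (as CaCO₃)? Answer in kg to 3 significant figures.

141 kg

Volume: 2220 m³ = 2,220,000 L.
After draining 42% and refilling: 356 × 0.58 + 15 × 0.42 = 212.78 ppm.
Deficit to target: 256 − 212.78 = 43.22 mg/L.
As CaCO₃: 43.22 mg/L × 2,220,000 L = 95,950 g; ÷ 100.1 = 958.5 mol Ca²⁺.
Mass: 958.5 × 147 = 140,900 g.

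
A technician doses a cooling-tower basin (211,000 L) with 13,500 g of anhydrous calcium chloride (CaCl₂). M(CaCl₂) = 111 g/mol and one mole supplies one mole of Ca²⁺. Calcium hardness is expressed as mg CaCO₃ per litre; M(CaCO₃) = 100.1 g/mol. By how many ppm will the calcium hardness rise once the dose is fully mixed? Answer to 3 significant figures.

Moles of Ca²⁺: 13,500 g ÷ 111 g/mol = 121.6 mol.
As CaCO₃: 121.6 mol × 100.1 g/mol = 12,170 g.
Rise: 12,170 g / 211,000 L × 1000 = 57.7 mg/L.

57.7 ppm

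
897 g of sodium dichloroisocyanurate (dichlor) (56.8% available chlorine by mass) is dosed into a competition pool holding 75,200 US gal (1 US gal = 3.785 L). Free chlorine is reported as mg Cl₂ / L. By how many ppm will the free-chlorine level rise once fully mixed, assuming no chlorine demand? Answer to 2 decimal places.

1.79 ppm

Volume: 75,200 US gal × 3.785 L/gal = 284,632 L.
Available chlorine delivered: 897 g × 0.568 = 509.5 g as Cl₂.
Concentration rise: 509.5 g / 284,632 L = 1.79 mg/L = 1.79 ppm.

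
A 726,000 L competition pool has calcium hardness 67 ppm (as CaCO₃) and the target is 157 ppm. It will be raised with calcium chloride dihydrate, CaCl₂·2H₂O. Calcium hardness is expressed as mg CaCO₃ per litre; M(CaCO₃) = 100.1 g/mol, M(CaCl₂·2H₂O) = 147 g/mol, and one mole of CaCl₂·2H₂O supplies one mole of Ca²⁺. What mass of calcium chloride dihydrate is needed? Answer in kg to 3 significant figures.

Hardness to add: (157 − 67) = 90 mg/L as CaCO₃ × 726,000 L = 65,340 g as CaCO₃.
Moles of Ca²⁺ (1 mol Ca²⁺ ≡ 1 mol CaCO₃): 65,340 / 100.1 g/mol = 652.7 mol.
Mass of CaCl₂·2H₂O: 652.7 × 147 = 95,950 g.

96.0 kg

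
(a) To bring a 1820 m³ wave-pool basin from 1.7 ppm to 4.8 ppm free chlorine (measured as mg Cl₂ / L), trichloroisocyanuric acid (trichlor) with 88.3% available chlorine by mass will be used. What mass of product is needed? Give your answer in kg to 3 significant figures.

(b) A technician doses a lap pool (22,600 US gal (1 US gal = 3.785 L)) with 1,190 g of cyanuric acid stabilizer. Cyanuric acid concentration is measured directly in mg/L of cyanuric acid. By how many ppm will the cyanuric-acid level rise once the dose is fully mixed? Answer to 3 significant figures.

(a) Volume: 1820 m³ = 1,820,000 L.
(a) Chlorine deficit: 4.8 − 1.7 = 3.1 ppm = 3.1 mg/L as Cl₂.
(a) Cl₂ equivalent needed: 3.1 mg/L × 1,820,000 L = 5,642,000 mg = 5642 g.
(a) Product at 88.3% available chlorine: 5642 / 0.883 = 6390 g.

(b) Volume: 22,600 US gal × 3.785 L/gal = 85,541 L.
(b) Rise: 1,190 g / 85,541 L × 1000 = 13.91 mg/L.

(a) 6.39 kg; (b) 13.9 ppm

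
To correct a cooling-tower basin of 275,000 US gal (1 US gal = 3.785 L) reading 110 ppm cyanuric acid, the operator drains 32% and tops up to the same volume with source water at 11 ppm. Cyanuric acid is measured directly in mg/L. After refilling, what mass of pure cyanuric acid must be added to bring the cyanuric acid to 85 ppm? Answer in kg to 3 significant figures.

6.95 kg

Volume: 275,000 US gal × 3.785 L/gal = 1,040,875 L.
After draining 32% and refilling: 110 × 0.68 + 11 × 0.32 = 78.32 ppm.
Deficit to target: 85 − 78.32 = 6.68 mg/L.
Mass: 6.68 mg/L × 1,040,875 L = 6953 g cyanuric acid.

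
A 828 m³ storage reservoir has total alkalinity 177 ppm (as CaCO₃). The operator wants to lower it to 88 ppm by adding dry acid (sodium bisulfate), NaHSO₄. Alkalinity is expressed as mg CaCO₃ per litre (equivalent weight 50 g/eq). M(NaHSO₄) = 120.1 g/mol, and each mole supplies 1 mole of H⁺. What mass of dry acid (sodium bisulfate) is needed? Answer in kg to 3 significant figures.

177 kg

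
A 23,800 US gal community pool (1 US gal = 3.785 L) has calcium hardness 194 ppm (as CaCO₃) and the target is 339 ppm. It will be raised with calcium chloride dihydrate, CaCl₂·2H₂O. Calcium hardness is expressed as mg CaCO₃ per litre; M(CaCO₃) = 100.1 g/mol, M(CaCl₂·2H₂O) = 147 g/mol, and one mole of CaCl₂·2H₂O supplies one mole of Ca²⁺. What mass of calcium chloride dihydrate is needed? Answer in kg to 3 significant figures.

Volume: 23,800 US gal × 3.785 L/gal = 90,083 L.
Hardness to add: (339 − 194) = 145 mg/L as CaCO₃ × 90,083 L = 13,060 g as CaCO₃.
Moles of Ca²⁺ (1 mol Ca²⁺ ≡ 1 mol CaCO₃): 13,060 / 100.1 g/mol = 130.5 mol.
Mass of CaCl₂·2H₂O: 130.5 × 147 = 19,180 g.

19.2 kg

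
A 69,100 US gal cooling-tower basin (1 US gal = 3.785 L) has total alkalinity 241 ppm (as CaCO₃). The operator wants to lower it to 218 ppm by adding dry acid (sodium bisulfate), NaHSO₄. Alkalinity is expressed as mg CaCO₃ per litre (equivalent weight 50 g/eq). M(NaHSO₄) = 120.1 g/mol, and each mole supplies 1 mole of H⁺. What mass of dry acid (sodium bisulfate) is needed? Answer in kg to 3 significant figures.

14.4 kg

Volume: 69,100 US gal × 3.785 L/gal = 261,544 L.
Alkalinity to neutralize: (241 − 218) = 23 mg/L as CaCO₃ × 261,544 L = 6016 g as CaCO₃.
Equivalents of H⁺ required: 6016 ÷ 50 g/eq = 120.3 eq = 120.3 mol NaHSO₄.
Mass of NaHSO₄: 120.3 × 120.1 = 14,450 g.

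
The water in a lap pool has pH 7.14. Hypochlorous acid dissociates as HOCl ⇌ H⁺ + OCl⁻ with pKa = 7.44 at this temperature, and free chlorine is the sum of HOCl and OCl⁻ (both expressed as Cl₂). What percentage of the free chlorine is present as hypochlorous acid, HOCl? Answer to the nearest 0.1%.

[OCl⁻]/[HOCl] = 10^(pH − pKa) = 10^(7.14 − 7.44) = 10^-0.30 = 0.5012.
Fraction as HOCl = 1 / (1 + 0.5012) = 0.6661.

66.6%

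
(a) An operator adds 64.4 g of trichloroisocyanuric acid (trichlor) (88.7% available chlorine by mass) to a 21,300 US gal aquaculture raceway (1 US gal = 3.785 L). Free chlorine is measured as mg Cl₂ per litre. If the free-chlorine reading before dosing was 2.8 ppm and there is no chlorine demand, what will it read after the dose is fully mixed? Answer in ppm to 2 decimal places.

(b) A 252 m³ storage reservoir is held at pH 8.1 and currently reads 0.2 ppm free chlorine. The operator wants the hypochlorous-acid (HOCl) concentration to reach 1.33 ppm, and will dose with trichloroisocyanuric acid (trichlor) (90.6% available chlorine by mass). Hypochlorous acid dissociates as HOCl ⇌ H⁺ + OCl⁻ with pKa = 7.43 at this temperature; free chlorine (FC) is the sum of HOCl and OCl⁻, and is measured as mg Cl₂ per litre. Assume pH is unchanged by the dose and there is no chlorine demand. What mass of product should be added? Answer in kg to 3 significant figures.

(a) Volume: 21,300 US gal × 3.785 L/gal = 80,620 L.
(a) Available chlorine delivered: 64.4 g × 0.887 = 57.12 g as Cl₂.
(a) Concentration rise: 57.12 g / 80,620 L = 0.7085 mg/L = 0.71 ppm.
(a) Final FC: 2.8 + 0.71 = 3.51 ppm.

(b) Volume: 252 m³ = 252,000 L.
(b) [OCl⁻]/[HOCl] = 10^(pH − pKa) = 10^(8.1 − 7.43) = 4.677; fraction as HOCl = 1/(1 + 4.677) = 0.1761.
(b) Free chlorine required for 1.33 ppm HOCl: 1.33 / 0.1761 = 7.551 ppm.
(b) FC to add: 7.551 − 0.2 = 7.351 mg/L as Cl₂.
(b) Cl₂ equivalent: 7.351 mg/L × 252,000 L = 1852 g.
(b) Product at 90.6% available Cl: 1852 / 0.906 = 2045 g.

(a) 3.51 ppm; (b) 2.04 kg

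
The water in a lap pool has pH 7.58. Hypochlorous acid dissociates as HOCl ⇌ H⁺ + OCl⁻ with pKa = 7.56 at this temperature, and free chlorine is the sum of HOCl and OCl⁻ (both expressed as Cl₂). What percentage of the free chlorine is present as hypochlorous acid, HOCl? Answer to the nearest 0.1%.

48.8%

[OCl⁻]/[HOCl] = 10^(pH − pKa) = 10^(7.58 − 7.56) = 10^0.02 = 1.047.
Fraction as HOCl = 1 / (1 + 1.047) = 0.4885.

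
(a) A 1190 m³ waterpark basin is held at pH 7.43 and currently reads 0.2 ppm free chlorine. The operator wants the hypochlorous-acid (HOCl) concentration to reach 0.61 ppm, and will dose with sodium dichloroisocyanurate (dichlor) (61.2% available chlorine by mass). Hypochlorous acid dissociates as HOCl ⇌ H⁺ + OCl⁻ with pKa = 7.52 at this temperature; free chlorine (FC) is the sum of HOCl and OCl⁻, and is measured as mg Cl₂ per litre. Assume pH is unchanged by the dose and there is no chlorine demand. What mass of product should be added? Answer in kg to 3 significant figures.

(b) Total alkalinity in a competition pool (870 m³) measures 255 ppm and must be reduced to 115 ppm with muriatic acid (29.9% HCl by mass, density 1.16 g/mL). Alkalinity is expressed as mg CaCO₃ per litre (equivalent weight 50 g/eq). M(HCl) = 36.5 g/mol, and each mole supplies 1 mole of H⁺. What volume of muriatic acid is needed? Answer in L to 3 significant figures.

(a) Volume: 1190 m³ = 1,190,000 L.
(a) [OCl⁻]/[HOCl] = 10^(pH − pKa) = 10^(7.43 − 7.52) = 0.8128; fraction as HOCl = 1/(1 + 0.8128) = 0.5516.
(a) Free chlorine required for 0.61 ppm HOCl: 0.61 / 0.5516 = 1.106 ppm.
(a) FC to add: 1.106 − 0.2 = 0.9058 mg/L as Cl₂.
(a) Cl₂ equivalent: 0.9058 mg/L × 1,190,000 L = 1078 g.
(a) Product at 61.2% available Cl: 1078 / 0.612 = 1761 g.

(b) Volume: 870 m³ = 870,000 L.
(b) Alkalinity to neutralize: (255 − 115) = 140 mg/L as CaCO₃ × 870,000 L = 121,800 g as CaCO₃.
(b) Equivalents of H⁺ required: 121,800 ÷ 50 g/eq = 2436 eq = 2436 mol HCl.
(b) Mass of HCl: 2436 × 36.5 = 88,910 g.
(b) Mass of 29.9% solution: 88,910 / 0.299 = 297,400 g.
(b) Volume: 297,400 g ÷ 1.16 g/mL = 256,400 mL.

(a) 1.76 kg; (b) 256 L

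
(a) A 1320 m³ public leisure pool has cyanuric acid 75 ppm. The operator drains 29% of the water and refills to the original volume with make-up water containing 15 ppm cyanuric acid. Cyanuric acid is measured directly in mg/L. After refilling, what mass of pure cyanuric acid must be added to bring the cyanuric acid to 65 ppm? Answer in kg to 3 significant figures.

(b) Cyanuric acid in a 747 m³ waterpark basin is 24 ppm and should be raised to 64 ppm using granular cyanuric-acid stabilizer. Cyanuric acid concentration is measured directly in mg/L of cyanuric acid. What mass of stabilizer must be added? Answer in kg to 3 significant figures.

(a) Volume: 1320 m³ = 1,320,000 L.
(a) After draining 29% and refilling: 75 × 0.71 + 15 × 0.29 = 57.6 ppm.
(a) Deficit to target: 65 − 57.6 = 7.4 mg/L.
(a) Mass: 7.4 mg/L × 1,320,000 L = 9768 g cyanuric acid.

(b) Volume: 747 m³ = 747,000 L.
(b) CYA to add: (64 − 24) = 40 mg/L × 747,000 L = 29,880 g cyanuric acid.

(a) 9.77 kg; (b) 29.9 kg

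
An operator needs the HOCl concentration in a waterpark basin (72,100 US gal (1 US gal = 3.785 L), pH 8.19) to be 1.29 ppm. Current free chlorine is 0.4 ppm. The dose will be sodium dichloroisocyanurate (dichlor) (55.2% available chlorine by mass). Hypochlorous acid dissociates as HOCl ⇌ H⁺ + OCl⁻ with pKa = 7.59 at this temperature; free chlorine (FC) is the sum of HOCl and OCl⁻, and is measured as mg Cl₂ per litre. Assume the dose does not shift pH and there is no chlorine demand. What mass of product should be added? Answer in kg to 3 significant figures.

Volume: 72,100 US gal × 3.785 L/gal = 272,898 L.
[OCl⁻]/[HOCl] = 10^(pH − pKa) = 10^(8.19 − 7.59) = 3.981; fraction as HOCl = 1/(1 + 3.981) = 0.2008.
Free chlorine required for 1.29 ppm HOCl: 1.29 / 0.2008 = 6.426 ppm.
FC to add: 6.426 − 0.4 = 6.026 mg/L as Cl₂.
Cl₂ equivalent: 6.026 mg/L × 272,898 L = 1644 g.
Product at 55.2% available Cl: 1644 / 0.552 = 2979 g.

2.98 kg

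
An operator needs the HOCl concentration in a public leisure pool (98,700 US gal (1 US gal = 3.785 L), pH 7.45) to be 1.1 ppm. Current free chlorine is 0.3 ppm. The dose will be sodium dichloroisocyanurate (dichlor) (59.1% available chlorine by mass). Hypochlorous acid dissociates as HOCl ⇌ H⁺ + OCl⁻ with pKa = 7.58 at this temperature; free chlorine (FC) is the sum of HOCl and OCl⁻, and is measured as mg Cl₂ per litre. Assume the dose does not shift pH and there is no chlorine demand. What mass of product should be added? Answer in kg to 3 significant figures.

1.02 kg

Volume: 98,700 US gal × 3.785 L/gal = 373,580 L.
[OCl⁻]/[HOCl] = 10^(pH − pKa) = 10^(7.45 − 7.58) = 0.7413; fraction as HOCl = 1/(1 + 0.7413) = 0.5743.
Free chlorine required for 1.1 ppm HOCl: 1.1 / 0.5743 = 1.915 ppm.
FC to add: 1.915 − 0.3 = 1.615 mg/L as Cl₂.
Cl₂ equivalent: 1.615 mg/L × 373,580 L = 603.5 g.
Product at 59.1% available Cl: 603.5 / 0.591 = 1021 g.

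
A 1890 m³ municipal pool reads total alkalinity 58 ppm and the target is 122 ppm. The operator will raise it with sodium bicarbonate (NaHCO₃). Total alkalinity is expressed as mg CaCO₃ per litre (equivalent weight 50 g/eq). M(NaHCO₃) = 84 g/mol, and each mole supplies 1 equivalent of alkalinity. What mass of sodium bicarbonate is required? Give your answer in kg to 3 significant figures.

Volume: 1890 m³ = 1,890,000 L.
Alkalinity to add: (122 − 58) = 64 mg/L as CaCO₃ × 1,890,000 L = 121,000 g as CaCO₃.
Equivalents: 121,000 g ÷ 50 g/eq = 2419 eq.
NaHCO₃ supplies 1 eq per mole → 2419 mol.
Mass: 2419 mol × 84 g/mol = 203,200 g.

203 kg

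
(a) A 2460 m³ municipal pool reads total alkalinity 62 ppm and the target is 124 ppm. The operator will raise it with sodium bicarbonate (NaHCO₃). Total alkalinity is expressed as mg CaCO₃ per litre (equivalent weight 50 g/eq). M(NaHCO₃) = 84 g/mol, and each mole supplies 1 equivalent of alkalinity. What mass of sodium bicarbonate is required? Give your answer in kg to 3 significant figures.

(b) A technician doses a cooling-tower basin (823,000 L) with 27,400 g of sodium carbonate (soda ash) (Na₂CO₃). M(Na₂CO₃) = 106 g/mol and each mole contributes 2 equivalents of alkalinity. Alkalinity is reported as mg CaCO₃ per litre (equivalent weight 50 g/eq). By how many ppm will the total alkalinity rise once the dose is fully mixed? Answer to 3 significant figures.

(a) Volume: 2460 m³ = 2,460,000 L.
(a) Alkalinity to add: (124 − 62) = 62 mg/L as CaCO₃ × 2,460,000 L = 152,500 g as CaCO₃.
(a) Equivalents: 152,500 g ÷ 50 g/eq = 3050 eq.
(a) NaHCO₃ supplies 1 eq per mole → 3050 mol.
(a) Mass: 3050 mol × 84 g/mol = 256,200 g.

(b) Moles of Na₂CO₃: 27,400 g ÷ 106 g/mol = 258.5 mol → 517 eq of alkalinity.
(b) As CaCO₃: 517 eq × 50 g/eq = 25,850 g.
(b) Rise: 25,850 g / 823,000 L × 1000 = 31.41 mg/L.

(a) 256 kg; (b) 31.4 ppm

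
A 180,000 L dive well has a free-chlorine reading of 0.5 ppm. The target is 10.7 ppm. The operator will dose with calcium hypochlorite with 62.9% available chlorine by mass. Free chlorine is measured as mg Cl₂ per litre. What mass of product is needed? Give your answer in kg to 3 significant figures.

2.92 kg

Chlorine deficit: 10.7 − 0.5 = 10.2 ppm = 10.2 mg/L as Cl₂.
Cl₂ equivalent needed: 10.2 mg/L × 180,000 L = 1,836,000 mg = 1836 g.
Product at 62.9% available chlorine: 1836 / 0.629 = 2919 g.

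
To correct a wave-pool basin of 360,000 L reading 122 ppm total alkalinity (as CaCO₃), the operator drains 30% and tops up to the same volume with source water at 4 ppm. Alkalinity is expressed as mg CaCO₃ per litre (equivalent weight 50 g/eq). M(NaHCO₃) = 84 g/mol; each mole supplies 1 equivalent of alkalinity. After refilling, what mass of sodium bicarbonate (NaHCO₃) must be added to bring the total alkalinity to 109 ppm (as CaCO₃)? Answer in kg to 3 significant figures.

13.5 kg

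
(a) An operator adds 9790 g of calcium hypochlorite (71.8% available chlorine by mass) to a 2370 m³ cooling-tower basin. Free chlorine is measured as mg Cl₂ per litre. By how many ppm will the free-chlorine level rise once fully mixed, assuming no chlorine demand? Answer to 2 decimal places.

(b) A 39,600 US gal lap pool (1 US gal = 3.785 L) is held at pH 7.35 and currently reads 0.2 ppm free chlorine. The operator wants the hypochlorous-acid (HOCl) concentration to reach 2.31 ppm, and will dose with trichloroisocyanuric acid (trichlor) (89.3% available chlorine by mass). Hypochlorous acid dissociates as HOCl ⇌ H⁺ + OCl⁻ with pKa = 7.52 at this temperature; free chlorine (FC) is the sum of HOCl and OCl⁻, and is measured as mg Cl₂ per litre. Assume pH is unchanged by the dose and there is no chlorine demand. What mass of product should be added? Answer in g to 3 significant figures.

(a) 2.97 ppm; (b) 616 g

(a) Volume: 2370 m³ = 2,370,000 L.
(a) Available chlorine delivered: 9790 g × 0.718 = 7029 g as Cl₂.
(a) Concentration rise: 7029 g / 2,370,000 L = 2.966 mg/L = 2.97 ppm.

(b) Volume: 39,600 US gal × 3.785 L/gal = 149,886 L.
(b) [OCl⁻]/[HOCl] = 10^(pH − pKa) = 10^(7.35 − 7.52) = 0.6761; fraction as HOCl = 1/(1 + 0.6761) = 0.5966.
(b) Free chlorine required for 2.31 ppm HOCl: 2.31 / 0.5966 = 3.872 ppm.
(b) FC to add: 3.872 − 0.2 = 3.672 mg/L as Cl₂.
(b) Cl₂ equivalent: 3.672 mg/L × 149,886 L = 550.3 g.
(b) Product at 89.3% available Cl: 550.3 / 0.893 = 616.3 g.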